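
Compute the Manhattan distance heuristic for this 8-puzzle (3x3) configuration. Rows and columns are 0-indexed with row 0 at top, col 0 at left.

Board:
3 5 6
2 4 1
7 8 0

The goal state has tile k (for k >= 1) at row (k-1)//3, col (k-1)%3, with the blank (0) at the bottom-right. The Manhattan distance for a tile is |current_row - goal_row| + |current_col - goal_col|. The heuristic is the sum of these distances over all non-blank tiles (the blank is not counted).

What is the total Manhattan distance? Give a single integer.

Answer: 10

Derivation:
Tile 3: (0,0)->(0,2) = 2
Tile 5: (0,1)->(1,1) = 1
Tile 6: (0,2)->(1,2) = 1
Tile 2: (1,0)->(0,1) = 2
Tile 4: (1,1)->(1,0) = 1
Tile 1: (1,2)->(0,0) = 3
Tile 7: (2,0)->(2,0) = 0
Tile 8: (2,1)->(2,1) = 0
Sum: 2 + 1 + 1 + 2 + 1 + 3 + 0 + 0 = 10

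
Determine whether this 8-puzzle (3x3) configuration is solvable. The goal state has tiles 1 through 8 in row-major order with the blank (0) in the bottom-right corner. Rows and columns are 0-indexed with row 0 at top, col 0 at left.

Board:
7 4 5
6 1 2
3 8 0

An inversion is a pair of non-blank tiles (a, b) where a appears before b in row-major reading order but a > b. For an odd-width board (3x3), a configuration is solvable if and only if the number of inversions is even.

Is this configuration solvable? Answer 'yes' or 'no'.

Answer: no

Derivation:
Inversions (pairs i<j in row-major order where tile[i] > tile[j] > 0): 15
15 is odd, so the puzzle is not solvable.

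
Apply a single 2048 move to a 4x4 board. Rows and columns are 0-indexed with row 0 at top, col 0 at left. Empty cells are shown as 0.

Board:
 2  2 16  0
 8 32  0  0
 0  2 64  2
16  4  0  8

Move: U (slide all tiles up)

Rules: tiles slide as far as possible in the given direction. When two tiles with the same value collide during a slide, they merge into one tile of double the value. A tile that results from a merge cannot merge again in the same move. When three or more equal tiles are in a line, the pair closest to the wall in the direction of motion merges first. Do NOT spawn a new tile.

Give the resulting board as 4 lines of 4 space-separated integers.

Slide up:
col 0: [2, 8, 0, 16] -> [2, 8, 16, 0]
col 1: [2, 32, 2, 4] -> [2, 32, 2, 4]
col 2: [16, 0, 64, 0] -> [16, 64, 0, 0]
col 3: [0, 0, 2, 8] -> [2, 8, 0, 0]

Answer:  2  2 16  2
 8 32 64  8
16  2  0  0
 0  4  0  0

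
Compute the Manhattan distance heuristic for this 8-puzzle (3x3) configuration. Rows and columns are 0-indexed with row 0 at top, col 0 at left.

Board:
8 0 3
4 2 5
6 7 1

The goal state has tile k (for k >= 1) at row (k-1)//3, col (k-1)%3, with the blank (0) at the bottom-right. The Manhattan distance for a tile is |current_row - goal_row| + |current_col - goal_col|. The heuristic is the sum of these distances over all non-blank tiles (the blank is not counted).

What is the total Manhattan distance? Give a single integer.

Tile 8: at (0,0), goal (2,1), distance |0-2|+|0-1| = 3
Tile 3: at (0,2), goal (0,2), distance |0-0|+|2-2| = 0
Tile 4: at (1,0), goal (1,0), distance |1-1|+|0-0| = 0
Tile 2: at (1,1), goal (0,1), distance |1-0|+|1-1| = 1
Tile 5: at (1,2), goal (1,1), distance |1-1|+|2-1| = 1
Tile 6: at (2,0), goal (1,2), distance |2-1|+|0-2| = 3
Tile 7: at (2,1), goal (2,0), distance |2-2|+|1-0| = 1
Tile 1: at (2,2), goal (0,0), distance |2-0|+|2-0| = 4
Sum: 3 + 0 + 0 + 1 + 1 + 3 + 1 + 4 = 13

Answer: 13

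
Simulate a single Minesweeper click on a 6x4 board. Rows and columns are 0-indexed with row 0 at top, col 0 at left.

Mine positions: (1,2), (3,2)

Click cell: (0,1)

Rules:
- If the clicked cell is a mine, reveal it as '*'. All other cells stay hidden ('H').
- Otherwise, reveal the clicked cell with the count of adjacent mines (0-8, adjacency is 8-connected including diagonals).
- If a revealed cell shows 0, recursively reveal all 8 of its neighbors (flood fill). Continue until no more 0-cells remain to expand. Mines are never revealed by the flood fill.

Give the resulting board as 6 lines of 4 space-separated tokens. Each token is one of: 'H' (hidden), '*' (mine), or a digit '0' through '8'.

H 1 H H
H H H H
H H H H
H H H H
H H H H
H H H H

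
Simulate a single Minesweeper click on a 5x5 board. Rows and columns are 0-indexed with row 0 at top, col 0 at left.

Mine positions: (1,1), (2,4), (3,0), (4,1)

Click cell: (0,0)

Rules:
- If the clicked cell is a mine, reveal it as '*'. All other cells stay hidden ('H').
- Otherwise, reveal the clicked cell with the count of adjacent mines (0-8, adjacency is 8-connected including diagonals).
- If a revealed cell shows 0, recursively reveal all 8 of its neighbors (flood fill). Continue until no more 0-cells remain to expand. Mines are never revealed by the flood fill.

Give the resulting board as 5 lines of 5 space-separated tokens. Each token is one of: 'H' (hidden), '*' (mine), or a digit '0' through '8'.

1 H H H H
H H H H H
H H H H H
H H H H H
H H H H H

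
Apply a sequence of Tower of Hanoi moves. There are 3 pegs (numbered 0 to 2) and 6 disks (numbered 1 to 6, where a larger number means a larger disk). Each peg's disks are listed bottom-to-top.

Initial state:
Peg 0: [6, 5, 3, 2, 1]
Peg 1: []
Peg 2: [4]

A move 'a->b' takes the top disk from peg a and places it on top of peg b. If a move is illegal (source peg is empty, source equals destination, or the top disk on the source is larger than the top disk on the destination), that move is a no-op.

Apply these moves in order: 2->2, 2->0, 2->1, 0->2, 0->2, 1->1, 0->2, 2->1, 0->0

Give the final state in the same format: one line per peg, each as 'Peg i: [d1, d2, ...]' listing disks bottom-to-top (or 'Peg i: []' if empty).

After move 1 (2->2):
Peg 0: [6, 5, 3, 2, 1]
Peg 1: []
Peg 2: [4]

After move 2 (2->0):
Peg 0: [6, 5, 3, 2, 1]
Peg 1: []
Peg 2: [4]

After move 3 (2->1):
Peg 0: [6, 5, 3, 2, 1]
Peg 1: [4]
Peg 2: []

After move 4 (0->2):
Peg 0: [6, 5, 3, 2]
Peg 1: [4]
Peg 2: [1]

After move 5 (0->2):
Peg 0: [6, 5, 3, 2]
Peg 1: [4]
Peg 2: [1]

After move 6 (1->1):
Peg 0: [6, 5, 3, 2]
Peg 1: [4]
Peg 2: [1]

After move 7 (0->2):
Peg 0: [6, 5, 3, 2]
Peg 1: [4]
Peg 2: [1]

After move 8 (2->1):
Peg 0: [6, 5, 3, 2]
Peg 1: [4, 1]
Peg 2: []

After move 9 (0->0):
Peg 0: [6, 5, 3, 2]
Peg 1: [4, 1]
Peg 2: []

Answer: Peg 0: [6, 5, 3, 2]
Peg 1: [4, 1]
Peg 2: []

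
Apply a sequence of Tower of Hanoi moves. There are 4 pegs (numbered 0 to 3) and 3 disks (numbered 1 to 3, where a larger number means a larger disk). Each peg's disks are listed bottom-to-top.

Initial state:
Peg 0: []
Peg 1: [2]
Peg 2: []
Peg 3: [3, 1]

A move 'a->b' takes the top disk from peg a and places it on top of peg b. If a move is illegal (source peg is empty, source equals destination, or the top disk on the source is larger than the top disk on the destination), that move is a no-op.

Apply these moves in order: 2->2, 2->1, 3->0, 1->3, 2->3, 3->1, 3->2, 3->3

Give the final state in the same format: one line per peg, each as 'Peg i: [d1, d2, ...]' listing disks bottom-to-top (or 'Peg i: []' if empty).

After move 1 (2->2):
Peg 0: []
Peg 1: [2]
Peg 2: []
Peg 3: [3, 1]

After move 2 (2->1):
Peg 0: []
Peg 1: [2]
Peg 2: []
Peg 3: [3, 1]

After move 3 (3->0):
Peg 0: [1]
Peg 1: [2]
Peg 2: []
Peg 3: [3]

After move 4 (1->3):
Peg 0: [1]
Peg 1: []
Peg 2: []
Peg 3: [3, 2]

After move 5 (2->3):
Peg 0: [1]
Peg 1: []
Peg 2: []
Peg 3: [3, 2]

After move 6 (3->1):
Peg 0: [1]
Peg 1: [2]
Peg 2: []
Peg 3: [3]

After move 7 (3->2):
Peg 0: [1]
Peg 1: [2]
Peg 2: [3]
Peg 3: []

After move 8 (3->3):
Peg 0: [1]
Peg 1: [2]
Peg 2: [3]
Peg 3: []

Answer: Peg 0: [1]
Peg 1: [2]
Peg 2: [3]
Peg 3: []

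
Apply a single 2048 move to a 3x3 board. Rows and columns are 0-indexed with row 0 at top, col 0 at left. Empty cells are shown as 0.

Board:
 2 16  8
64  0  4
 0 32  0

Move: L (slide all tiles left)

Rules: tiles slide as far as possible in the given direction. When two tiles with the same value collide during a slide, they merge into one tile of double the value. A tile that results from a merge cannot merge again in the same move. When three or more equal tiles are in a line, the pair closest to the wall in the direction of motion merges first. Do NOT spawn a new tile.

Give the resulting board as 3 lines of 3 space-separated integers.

Answer:  2 16  8
64  4  0
32  0  0

Derivation:
Slide left:
row 0: [2, 16, 8] -> [2, 16, 8]
row 1: [64, 0, 4] -> [64, 4, 0]
row 2: [0, 32, 0] -> [32, 0, 0]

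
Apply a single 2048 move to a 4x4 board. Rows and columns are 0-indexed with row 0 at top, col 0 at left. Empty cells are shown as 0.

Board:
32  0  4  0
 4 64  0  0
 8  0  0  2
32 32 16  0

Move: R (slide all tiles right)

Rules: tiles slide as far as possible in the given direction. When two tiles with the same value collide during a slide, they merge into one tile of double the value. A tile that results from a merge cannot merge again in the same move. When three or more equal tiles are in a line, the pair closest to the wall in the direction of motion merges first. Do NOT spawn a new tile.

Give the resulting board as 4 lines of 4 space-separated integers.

Slide right:
row 0: [32, 0, 4, 0] -> [0, 0, 32, 4]
row 1: [4, 64, 0, 0] -> [0, 0, 4, 64]
row 2: [8, 0, 0, 2] -> [0, 0, 8, 2]
row 3: [32, 32, 16, 0] -> [0, 0, 64, 16]

Answer:  0  0 32  4
 0  0  4 64
 0  0  8  2
 0  0 64 16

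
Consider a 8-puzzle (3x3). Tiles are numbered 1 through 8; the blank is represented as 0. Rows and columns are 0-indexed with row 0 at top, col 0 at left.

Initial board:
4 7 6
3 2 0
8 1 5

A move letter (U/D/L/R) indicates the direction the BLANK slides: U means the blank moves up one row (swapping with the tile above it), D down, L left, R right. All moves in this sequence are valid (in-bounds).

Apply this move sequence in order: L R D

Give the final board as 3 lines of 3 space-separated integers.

Answer: 4 7 6
3 2 5
8 1 0

Derivation:
After move 1 (L):
4 7 6
3 0 2
8 1 5

After move 2 (R):
4 7 6
3 2 0
8 1 5

After move 3 (D):
4 7 6
3 2 5
8 1 0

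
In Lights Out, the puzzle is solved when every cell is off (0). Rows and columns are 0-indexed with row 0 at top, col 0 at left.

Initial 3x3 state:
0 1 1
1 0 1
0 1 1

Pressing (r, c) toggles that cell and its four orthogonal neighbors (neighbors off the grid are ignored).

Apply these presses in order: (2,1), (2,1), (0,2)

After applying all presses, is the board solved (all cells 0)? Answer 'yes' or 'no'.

Answer: no

Derivation:
After press 1 at (2,1):
0 1 1
1 1 1
1 0 0

After press 2 at (2,1):
0 1 1
1 0 1
0 1 1

After press 3 at (0,2):
0 0 0
1 0 0
0 1 1

Lights still on: 3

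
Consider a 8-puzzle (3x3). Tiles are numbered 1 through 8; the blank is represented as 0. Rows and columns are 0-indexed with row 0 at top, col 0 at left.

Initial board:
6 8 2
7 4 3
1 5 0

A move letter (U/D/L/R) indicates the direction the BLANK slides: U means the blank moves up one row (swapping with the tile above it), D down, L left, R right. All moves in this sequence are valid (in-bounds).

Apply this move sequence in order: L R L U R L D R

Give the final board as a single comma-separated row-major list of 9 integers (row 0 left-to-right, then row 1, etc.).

After move 1 (L):
6 8 2
7 4 3
1 0 5

After move 2 (R):
6 8 2
7 4 3
1 5 0

After move 3 (L):
6 8 2
7 4 3
1 0 5

After move 4 (U):
6 8 2
7 0 3
1 4 5

After move 5 (R):
6 8 2
7 3 0
1 4 5

After move 6 (L):
6 8 2
7 0 3
1 4 5

After move 7 (D):
6 8 2
7 4 3
1 0 5

After move 8 (R):
6 8 2
7 4 3
1 5 0

Answer: 6, 8, 2, 7, 4, 3, 1, 5, 0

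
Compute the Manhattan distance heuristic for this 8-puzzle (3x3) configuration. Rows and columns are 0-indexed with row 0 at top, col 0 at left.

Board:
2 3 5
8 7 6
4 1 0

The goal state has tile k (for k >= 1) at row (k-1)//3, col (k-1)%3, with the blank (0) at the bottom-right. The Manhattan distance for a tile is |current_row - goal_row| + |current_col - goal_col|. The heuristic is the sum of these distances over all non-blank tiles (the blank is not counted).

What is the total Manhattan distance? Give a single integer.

Tile 2: at (0,0), goal (0,1), distance |0-0|+|0-1| = 1
Tile 3: at (0,1), goal (0,2), distance |0-0|+|1-2| = 1
Tile 5: at (0,2), goal (1,1), distance |0-1|+|2-1| = 2
Tile 8: at (1,0), goal (2,1), distance |1-2|+|0-1| = 2
Tile 7: at (1,1), goal (2,0), distance |1-2|+|1-0| = 2
Tile 6: at (1,2), goal (1,2), distance |1-1|+|2-2| = 0
Tile 4: at (2,0), goal (1,0), distance |2-1|+|0-0| = 1
Tile 1: at (2,1), goal (0,0), distance |2-0|+|1-0| = 3
Sum: 1 + 1 + 2 + 2 + 2 + 0 + 1 + 3 = 12

Answer: 12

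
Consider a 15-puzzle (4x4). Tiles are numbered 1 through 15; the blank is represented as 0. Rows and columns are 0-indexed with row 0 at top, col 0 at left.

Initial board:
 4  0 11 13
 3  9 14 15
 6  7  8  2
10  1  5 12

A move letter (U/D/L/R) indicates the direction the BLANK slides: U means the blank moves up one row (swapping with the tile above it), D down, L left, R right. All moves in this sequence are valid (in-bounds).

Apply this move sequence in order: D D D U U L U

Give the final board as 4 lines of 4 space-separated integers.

Answer:  0  9 11 13
 4  3 14 15
 6  7  8  2
10  1  5 12

Derivation:
After move 1 (D):
 4  9 11 13
 3  0 14 15
 6  7  8  2
10  1  5 12

After move 2 (D):
 4  9 11 13
 3  7 14 15
 6  0  8  2
10  1  5 12

After move 3 (D):
 4  9 11 13
 3  7 14 15
 6  1  8  2
10  0  5 12

After move 4 (U):
 4  9 11 13
 3  7 14 15
 6  0  8  2
10  1  5 12

After move 5 (U):
 4  9 11 13
 3  0 14 15
 6  7  8  2
10  1  5 12

After move 6 (L):
 4  9 11 13
 0  3 14 15
 6  7  8  2
10  1  5 12

After move 7 (U):
 0  9 11 13
 4  3 14 15
 6  7  8  2
10  1  5 12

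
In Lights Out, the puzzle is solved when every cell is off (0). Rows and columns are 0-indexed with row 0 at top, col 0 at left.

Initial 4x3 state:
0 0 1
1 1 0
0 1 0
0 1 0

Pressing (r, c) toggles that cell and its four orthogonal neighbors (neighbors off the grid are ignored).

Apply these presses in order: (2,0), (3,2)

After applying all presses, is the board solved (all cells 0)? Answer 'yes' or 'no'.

Answer: no

Derivation:
After press 1 at (2,0):
0 0 1
0 1 0
1 0 0
1 1 0

After press 2 at (3,2):
0 0 1
0 1 0
1 0 1
1 0 1

Lights still on: 6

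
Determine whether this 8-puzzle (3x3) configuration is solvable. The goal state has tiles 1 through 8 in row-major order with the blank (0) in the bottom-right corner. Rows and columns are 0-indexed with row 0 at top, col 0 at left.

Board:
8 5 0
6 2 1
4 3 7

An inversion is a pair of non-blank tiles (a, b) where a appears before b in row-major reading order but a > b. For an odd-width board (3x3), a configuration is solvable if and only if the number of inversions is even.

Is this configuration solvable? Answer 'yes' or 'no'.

Inversions (pairs i<j in row-major order where tile[i] > tile[j] > 0): 17
17 is odd, so the puzzle is not solvable.

Answer: no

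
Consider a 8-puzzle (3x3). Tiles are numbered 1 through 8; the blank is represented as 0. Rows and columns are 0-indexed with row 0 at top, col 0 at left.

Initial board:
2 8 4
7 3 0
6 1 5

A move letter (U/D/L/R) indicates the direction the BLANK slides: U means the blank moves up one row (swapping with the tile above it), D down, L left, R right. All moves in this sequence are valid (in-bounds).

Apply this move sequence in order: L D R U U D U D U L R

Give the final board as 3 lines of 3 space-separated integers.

After move 1 (L):
2 8 4
7 0 3
6 1 5

After move 2 (D):
2 8 4
7 1 3
6 0 5

After move 3 (R):
2 8 4
7 1 3
6 5 0

After move 4 (U):
2 8 4
7 1 0
6 5 3

After move 5 (U):
2 8 0
7 1 4
6 5 3

After move 6 (D):
2 8 4
7 1 0
6 5 3

After move 7 (U):
2 8 0
7 1 4
6 5 3

After move 8 (D):
2 8 4
7 1 0
6 5 3

After move 9 (U):
2 8 0
7 1 4
6 5 3

After move 10 (L):
2 0 8
7 1 4
6 5 3

After move 11 (R):
2 8 0
7 1 4
6 5 3

Answer: 2 8 0
7 1 4
6 5 3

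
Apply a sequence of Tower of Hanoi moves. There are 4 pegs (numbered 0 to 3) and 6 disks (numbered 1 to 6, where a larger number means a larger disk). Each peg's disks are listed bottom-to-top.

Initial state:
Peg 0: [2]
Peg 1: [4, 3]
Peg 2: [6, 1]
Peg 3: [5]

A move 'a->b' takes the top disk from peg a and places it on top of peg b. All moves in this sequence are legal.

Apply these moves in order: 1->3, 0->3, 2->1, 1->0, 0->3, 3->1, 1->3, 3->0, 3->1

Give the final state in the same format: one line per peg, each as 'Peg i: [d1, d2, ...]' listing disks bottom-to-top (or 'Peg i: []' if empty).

After move 1 (1->3):
Peg 0: [2]
Peg 1: [4]
Peg 2: [6, 1]
Peg 3: [5, 3]

After move 2 (0->3):
Peg 0: []
Peg 1: [4]
Peg 2: [6, 1]
Peg 3: [5, 3, 2]

After move 3 (2->1):
Peg 0: []
Peg 1: [4, 1]
Peg 2: [6]
Peg 3: [5, 3, 2]

After move 4 (1->0):
Peg 0: [1]
Peg 1: [4]
Peg 2: [6]
Peg 3: [5, 3, 2]

After move 5 (0->3):
Peg 0: []
Peg 1: [4]
Peg 2: [6]
Peg 3: [5, 3, 2, 1]

After move 6 (3->1):
Peg 0: []
Peg 1: [4, 1]
Peg 2: [6]
Peg 3: [5, 3, 2]

After move 7 (1->3):
Peg 0: []
Peg 1: [4]
Peg 2: [6]
Peg 3: [5, 3, 2, 1]

After move 8 (3->0):
Peg 0: [1]
Peg 1: [4]
Peg 2: [6]
Peg 3: [5, 3, 2]

After move 9 (3->1):
Peg 0: [1]
Peg 1: [4, 2]
Peg 2: [6]
Peg 3: [5, 3]

Answer: Peg 0: [1]
Peg 1: [4, 2]
Peg 2: [6]
Peg 3: [5, 3]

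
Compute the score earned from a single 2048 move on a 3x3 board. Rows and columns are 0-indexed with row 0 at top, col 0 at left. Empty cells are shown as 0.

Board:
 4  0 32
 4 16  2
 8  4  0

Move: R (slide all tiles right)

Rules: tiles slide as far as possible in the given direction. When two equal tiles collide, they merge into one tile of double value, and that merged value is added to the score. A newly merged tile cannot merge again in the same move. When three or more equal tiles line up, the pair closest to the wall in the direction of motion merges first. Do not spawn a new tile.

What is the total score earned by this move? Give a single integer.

Slide right:
row 0: [4, 0, 32] -> [0, 4, 32]  score +0 (running 0)
row 1: [4, 16, 2] -> [4, 16, 2]  score +0 (running 0)
row 2: [8, 4, 0] -> [0, 8, 4]  score +0 (running 0)
Board after move:
 0  4 32
 4 16  2
 0  8  4

Answer: 0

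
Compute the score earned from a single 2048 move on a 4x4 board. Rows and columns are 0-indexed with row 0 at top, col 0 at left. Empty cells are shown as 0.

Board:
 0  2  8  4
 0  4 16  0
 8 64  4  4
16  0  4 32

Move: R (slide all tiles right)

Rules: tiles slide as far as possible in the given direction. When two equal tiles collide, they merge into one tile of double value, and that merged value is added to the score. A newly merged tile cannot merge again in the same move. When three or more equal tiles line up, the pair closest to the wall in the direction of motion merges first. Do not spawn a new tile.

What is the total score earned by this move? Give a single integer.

Answer: 8

Derivation:
Slide right:
row 0: [0, 2, 8, 4] -> [0, 2, 8, 4]  score +0 (running 0)
row 1: [0, 4, 16, 0] -> [0, 0, 4, 16]  score +0 (running 0)
row 2: [8, 64, 4, 4] -> [0, 8, 64, 8]  score +8 (running 8)
row 3: [16, 0, 4, 32] -> [0, 16, 4, 32]  score +0 (running 8)
Board after move:
 0  2  8  4
 0  0  4 16
 0  8 64  8
 0 16  4 32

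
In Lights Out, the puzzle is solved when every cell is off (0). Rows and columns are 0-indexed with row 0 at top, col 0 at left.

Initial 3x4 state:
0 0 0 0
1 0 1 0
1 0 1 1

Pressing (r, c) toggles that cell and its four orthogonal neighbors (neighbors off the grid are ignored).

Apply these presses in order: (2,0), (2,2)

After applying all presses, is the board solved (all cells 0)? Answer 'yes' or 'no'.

Answer: yes

Derivation:
After press 1 at (2,0):
0 0 0 0
0 0 1 0
0 1 1 1

After press 2 at (2,2):
0 0 0 0
0 0 0 0
0 0 0 0

Lights still on: 0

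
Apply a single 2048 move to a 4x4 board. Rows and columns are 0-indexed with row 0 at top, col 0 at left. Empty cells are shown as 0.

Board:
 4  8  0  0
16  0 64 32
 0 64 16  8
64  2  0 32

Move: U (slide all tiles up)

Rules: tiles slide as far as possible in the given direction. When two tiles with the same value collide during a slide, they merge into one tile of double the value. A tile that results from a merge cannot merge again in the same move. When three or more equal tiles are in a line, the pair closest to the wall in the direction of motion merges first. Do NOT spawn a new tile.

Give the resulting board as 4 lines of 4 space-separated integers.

Slide up:
col 0: [4, 16, 0, 64] -> [4, 16, 64, 0]
col 1: [8, 0, 64, 2] -> [8, 64, 2, 0]
col 2: [0, 64, 16, 0] -> [64, 16, 0, 0]
col 3: [0, 32, 8, 32] -> [32, 8, 32, 0]

Answer:  4  8 64 32
16 64 16  8
64  2  0 32
 0  0  0  0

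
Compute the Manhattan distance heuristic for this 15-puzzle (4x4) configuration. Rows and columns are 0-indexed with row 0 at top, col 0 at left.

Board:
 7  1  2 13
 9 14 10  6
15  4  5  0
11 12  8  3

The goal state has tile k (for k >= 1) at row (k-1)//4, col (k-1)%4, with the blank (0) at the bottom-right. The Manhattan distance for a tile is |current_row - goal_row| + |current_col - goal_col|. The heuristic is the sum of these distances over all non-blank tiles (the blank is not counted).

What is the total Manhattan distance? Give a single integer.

Tile 7: (0,0)->(1,2) = 3
Tile 1: (0,1)->(0,0) = 1
Tile 2: (0,2)->(0,1) = 1
Tile 13: (0,3)->(3,0) = 6
Tile 9: (1,0)->(2,0) = 1
Tile 14: (1,1)->(3,1) = 2
Tile 10: (1,2)->(2,1) = 2
Tile 6: (1,3)->(1,1) = 2
Tile 15: (2,0)->(3,2) = 3
Tile 4: (2,1)->(0,3) = 4
Tile 5: (2,2)->(1,0) = 3
Tile 11: (3,0)->(2,2) = 3
Tile 12: (3,1)->(2,3) = 3
Tile 8: (3,2)->(1,3) = 3
Tile 3: (3,3)->(0,2) = 4
Sum: 3 + 1 + 1 + 6 + 1 + 2 + 2 + 2 + 3 + 4 + 3 + 3 + 3 + 3 + 4 = 41

Answer: 41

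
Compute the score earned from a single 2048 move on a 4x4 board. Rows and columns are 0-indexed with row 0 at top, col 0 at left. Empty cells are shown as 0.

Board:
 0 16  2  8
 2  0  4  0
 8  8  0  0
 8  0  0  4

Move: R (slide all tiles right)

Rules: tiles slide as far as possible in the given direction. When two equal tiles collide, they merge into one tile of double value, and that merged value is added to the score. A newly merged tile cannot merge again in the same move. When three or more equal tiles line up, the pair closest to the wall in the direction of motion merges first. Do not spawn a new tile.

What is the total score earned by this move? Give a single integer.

Slide right:
row 0: [0, 16, 2, 8] -> [0, 16, 2, 8]  score +0 (running 0)
row 1: [2, 0, 4, 0] -> [0, 0, 2, 4]  score +0 (running 0)
row 2: [8, 8, 0, 0] -> [0, 0, 0, 16]  score +16 (running 16)
row 3: [8, 0, 0, 4] -> [0, 0, 8, 4]  score +0 (running 16)
Board after move:
 0 16  2  8
 0  0  2  4
 0  0  0 16
 0  0  8  4

Answer: 16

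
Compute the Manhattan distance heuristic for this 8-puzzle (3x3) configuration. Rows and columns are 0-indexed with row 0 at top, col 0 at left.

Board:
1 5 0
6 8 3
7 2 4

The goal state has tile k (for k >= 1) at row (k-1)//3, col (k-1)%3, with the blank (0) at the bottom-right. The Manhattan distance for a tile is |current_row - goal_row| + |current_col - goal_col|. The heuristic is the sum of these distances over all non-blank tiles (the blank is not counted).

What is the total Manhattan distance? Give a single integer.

Tile 1: at (0,0), goal (0,0), distance |0-0|+|0-0| = 0
Tile 5: at (0,1), goal (1,1), distance |0-1|+|1-1| = 1
Tile 6: at (1,0), goal (1,2), distance |1-1|+|0-2| = 2
Tile 8: at (1,1), goal (2,1), distance |1-2|+|1-1| = 1
Tile 3: at (1,2), goal (0,2), distance |1-0|+|2-2| = 1
Tile 7: at (2,0), goal (2,0), distance |2-2|+|0-0| = 0
Tile 2: at (2,1), goal (0,1), distance |2-0|+|1-1| = 2
Tile 4: at (2,2), goal (1,0), distance |2-1|+|2-0| = 3
Sum: 0 + 1 + 2 + 1 + 1 + 0 + 2 + 3 = 10

Answer: 10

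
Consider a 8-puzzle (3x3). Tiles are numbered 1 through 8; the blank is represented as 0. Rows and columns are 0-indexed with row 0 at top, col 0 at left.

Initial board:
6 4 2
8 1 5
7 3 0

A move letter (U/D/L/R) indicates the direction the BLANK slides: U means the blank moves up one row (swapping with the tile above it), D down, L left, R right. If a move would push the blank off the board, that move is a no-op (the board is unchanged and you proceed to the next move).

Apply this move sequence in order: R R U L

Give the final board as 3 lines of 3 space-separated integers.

Answer: 6 4 2
8 0 1
7 3 5

Derivation:
After move 1 (R):
6 4 2
8 1 5
7 3 0

After move 2 (R):
6 4 2
8 1 5
7 3 0

After move 3 (U):
6 4 2
8 1 0
7 3 5

After move 4 (L):
6 4 2
8 0 1
7 3 5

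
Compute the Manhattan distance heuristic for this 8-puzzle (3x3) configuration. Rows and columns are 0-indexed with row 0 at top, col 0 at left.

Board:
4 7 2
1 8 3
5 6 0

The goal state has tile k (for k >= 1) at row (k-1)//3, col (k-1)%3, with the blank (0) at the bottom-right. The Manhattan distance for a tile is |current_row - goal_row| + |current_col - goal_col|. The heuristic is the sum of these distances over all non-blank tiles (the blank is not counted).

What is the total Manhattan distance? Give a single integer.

Tile 4: (0,0)->(1,0) = 1
Tile 7: (0,1)->(2,0) = 3
Tile 2: (0,2)->(0,1) = 1
Tile 1: (1,0)->(0,0) = 1
Tile 8: (1,1)->(2,1) = 1
Tile 3: (1,2)->(0,2) = 1
Tile 5: (2,0)->(1,1) = 2
Tile 6: (2,1)->(1,2) = 2
Sum: 1 + 3 + 1 + 1 + 1 + 1 + 2 + 2 = 12

Answer: 12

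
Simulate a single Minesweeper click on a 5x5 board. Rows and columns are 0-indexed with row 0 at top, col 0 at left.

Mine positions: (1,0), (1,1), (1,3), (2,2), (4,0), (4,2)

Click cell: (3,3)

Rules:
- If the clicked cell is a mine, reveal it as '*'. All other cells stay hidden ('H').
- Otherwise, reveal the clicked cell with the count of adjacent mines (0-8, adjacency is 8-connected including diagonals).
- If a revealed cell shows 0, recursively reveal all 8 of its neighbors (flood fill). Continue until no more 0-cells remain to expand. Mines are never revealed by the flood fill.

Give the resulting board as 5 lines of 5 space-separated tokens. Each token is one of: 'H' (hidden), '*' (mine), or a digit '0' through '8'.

H H H H H
H H H H H
H H H H H
H H H 2 H
H H H H H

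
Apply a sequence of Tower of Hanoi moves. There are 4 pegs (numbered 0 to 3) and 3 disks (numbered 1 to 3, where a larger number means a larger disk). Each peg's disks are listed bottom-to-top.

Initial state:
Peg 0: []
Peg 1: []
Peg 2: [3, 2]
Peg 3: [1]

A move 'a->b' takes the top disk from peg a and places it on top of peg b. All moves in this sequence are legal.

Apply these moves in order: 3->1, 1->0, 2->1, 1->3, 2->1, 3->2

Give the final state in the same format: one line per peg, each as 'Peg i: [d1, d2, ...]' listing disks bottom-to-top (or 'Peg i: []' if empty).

Answer: Peg 0: [1]
Peg 1: [3]
Peg 2: [2]
Peg 3: []

Derivation:
After move 1 (3->1):
Peg 0: []
Peg 1: [1]
Peg 2: [3, 2]
Peg 3: []

After move 2 (1->0):
Peg 0: [1]
Peg 1: []
Peg 2: [3, 2]
Peg 3: []

After move 3 (2->1):
Peg 0: [1]
Peg 1: [2]
Peg 2: [3]
Peg 3: []

After move 4 (1->3):
Peg 0: [1]
Peg 1: []
Peg 2: [3]
Peg 3: [2]

After move 5 (2->1):
Peg 0: [1]
Peg 1: [3]
Peg 2: []
Peg 3: [2]

After move 6 (3->2):
Peg 0: [1]
Peg 1: [3]
Peg 2: [2]
Peg 3: []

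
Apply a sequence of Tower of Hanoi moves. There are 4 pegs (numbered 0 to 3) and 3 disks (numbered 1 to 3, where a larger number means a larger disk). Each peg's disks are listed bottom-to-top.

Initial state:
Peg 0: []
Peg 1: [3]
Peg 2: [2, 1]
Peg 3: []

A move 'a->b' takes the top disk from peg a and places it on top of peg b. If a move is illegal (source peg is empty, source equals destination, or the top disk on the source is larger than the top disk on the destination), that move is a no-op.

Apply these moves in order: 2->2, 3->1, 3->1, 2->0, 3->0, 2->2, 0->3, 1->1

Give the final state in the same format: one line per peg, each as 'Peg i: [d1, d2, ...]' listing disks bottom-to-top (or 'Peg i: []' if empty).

Answer: Peg 0: []
Peg 1: [3]
Peg 2: [2]
Peg 3: [1]

Derivation:
After move 1 (2->2):
Peg 0: []
Peg 1: [3]
Peg 2: [2, 1]
Peg 3: []

After move 2 (3->1):
Peg 0: []
Peg 1: [3]
Peg 2: [2, 1]
Peg 3: []

After move 3 (3->1):
Peg 0: []
Peg 1: [3]
Peg 2: [2, 1]
Peg 3: []

After move 4 (2->0):
Peg 0: [1]
Peg 1: [3]
Peg 2: [2]
Peg 3: []

After move 5 (3->0):
Peg 0: [1]
Peg 1: [3]
Peg 2: [2]
Peg 3: []

After move 6 (2->2):
Peg 0: [1]
Peg 1: [3]
Peg 2: [2]
Peg 3: []

After move 7 (0->3):
Peg 0: []
Peg 1: [3]
Peg 2: [2]
Peg 3: [1]

After move 8 (1->1):
Peg 0: []
Peg 1: [3]
Peg 2: [2]
Peg 3: [1]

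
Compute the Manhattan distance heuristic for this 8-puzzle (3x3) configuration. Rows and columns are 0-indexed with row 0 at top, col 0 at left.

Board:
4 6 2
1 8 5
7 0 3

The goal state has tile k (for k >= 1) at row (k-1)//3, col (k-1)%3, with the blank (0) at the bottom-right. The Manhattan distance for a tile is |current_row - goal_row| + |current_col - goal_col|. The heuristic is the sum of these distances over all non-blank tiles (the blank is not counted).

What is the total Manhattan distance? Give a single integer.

Tile 4: at (0,0), goal (1,0), distance |0-1|+|0-0| = 1
Tile 6: at (0,1), goal (1,2), distance |0-1|+|1-2| = 2
Tile 2: at (0,2), goal (0,1), distance |0-0|+|2-1| = 1
Tile 1: at (1,0), goal (0,0), distance |1-0|+|0-0| = 1
Tile 8: at (1,1), goal (2,1), distance |1-2|+|1-1| = 1
Tile 5: at (1,2), goal (1,1), distance |1-1|+|2-1| = 1
Tile 7: at (2,0), goal (2,0), distance |2-2|+|0-0| = 0
Tile 3: at (2,2), goal (0,2), distance |2-0|+|2-2| = 2
Sum: 1 + 2 + 1 + 1 + 1 + 1 + 0 + 2 = 9

Answer: 9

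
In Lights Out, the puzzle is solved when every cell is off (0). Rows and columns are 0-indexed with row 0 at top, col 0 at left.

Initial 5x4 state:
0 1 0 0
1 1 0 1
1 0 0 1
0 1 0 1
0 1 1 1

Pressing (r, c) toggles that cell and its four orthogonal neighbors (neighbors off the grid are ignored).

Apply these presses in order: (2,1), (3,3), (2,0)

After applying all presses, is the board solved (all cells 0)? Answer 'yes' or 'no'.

Answer: no

Derivation:
After press 1 at (2,1):
0 1 0 0
1 0 0 1
0 1 1 1
0 0 0 1
0 1 1 1

After press 2 at (3,3):
0 1 0 0
1 0 0 1
0 1 1 0
0 0 1 0
0 1 1 0

After press 3 at (2,0):
0 1 0 0
0 0 0 1
1 0 1 0
1 0 1 0
0 1 1 0

Lights still on: 8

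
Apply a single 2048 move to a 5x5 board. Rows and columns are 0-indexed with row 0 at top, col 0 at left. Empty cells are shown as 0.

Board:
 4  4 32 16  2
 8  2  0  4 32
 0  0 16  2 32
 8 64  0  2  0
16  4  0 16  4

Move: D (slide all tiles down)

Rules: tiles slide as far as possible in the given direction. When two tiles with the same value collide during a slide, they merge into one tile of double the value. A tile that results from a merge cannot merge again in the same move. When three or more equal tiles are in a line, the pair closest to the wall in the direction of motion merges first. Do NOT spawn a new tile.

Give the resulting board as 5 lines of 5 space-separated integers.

Answer:  0  0  0  0  0
 0  4  0 16  0
 4  2  0  4  2
16 64 32  4 64
16  4 16 16  4

Derivation:
Slide down:
col 0: [4, 8, 0, 8, 16] -> [0, 0, 4, 16, 16]
col 1: [4, 2, 0, 64, 4] -> [0, 4, 2, 64, 4]
col 2: [32, 0, 16, 0, 0] -> [0, 0, 0, 32, 16]
col 3: [16, 4, 2, 2, 16] -> [0, 16, 4, 4, 16]
col 4: [2, 32, 32, 0, 4] -> [0, 0, 2, 64, 4]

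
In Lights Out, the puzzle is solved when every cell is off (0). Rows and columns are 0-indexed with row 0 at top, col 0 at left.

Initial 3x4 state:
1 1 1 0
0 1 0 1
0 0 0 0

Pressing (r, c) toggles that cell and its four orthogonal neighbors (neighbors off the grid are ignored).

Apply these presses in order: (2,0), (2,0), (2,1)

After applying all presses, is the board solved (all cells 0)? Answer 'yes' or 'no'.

Answer: no

Derivation:
After press 1 at (2,0):
1 1 1 0
1 1 0 1
1 1 0 0

After press 2 at (2,0):
1 1 1 0
0 1 0 1
0 0 0 0

After press 3 at (2,1):
1 1 1 0
0 0 0 1
1 1 1 0

Lights still on: 7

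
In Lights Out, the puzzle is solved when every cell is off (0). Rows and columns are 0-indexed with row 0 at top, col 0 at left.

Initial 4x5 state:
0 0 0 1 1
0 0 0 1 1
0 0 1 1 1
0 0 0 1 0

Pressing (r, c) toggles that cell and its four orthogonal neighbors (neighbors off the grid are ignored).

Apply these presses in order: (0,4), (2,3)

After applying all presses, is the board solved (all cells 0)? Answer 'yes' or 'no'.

After press 1 at (0,4):
0 0 0 0 0
0 0 0 1 0
0 0 1 1 1
0 0 0 1 0

After press 2 at (2,3):
0 0 0 0 0
0 0 0 0 0
0 0 0 0 0
0 0 0 0 0

Lights still on: 0

Answer: yes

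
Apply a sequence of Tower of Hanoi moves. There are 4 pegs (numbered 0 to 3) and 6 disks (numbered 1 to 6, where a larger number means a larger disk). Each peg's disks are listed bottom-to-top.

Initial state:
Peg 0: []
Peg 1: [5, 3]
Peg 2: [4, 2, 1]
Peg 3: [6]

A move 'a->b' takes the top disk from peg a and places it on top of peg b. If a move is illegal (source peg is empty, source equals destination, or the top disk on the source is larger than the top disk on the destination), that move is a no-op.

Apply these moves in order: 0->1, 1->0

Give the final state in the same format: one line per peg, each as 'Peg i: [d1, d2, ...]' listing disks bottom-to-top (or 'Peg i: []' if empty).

After move 1 (0->1):
Peg 0: []
Peg 1: [5, 3]
Peg 2: [4, 2, 1]
Peg 3: [6]

After move 2 (1->0):
Peg 0: [3]
Peg 1: [5]
Peg 2: [4, 2, 1]
Peg 3: [6]

Answer: Peg 0: [3]
Peg 1: [5]
Peg 2: [4, 2, 1]
Peg 3: [6]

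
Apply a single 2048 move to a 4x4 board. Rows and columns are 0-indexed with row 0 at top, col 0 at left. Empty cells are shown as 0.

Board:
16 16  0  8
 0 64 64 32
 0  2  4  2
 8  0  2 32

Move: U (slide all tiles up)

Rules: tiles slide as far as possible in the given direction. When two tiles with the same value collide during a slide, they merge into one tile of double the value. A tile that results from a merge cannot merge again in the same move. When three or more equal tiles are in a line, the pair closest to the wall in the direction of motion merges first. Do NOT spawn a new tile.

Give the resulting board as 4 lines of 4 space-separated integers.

Slide up:
col 0: [16, 0, 0, 8] -> [16, 8, 0, 0]
col 1: [16, 64, 2, 0] -> [16, 64, 2, 0]
col 2: [0, 64, 4, 2] -> [64, 4, 2, 0]
col 3: [8, 32, 2, 32] -> [8, 32, 2, 32]

Answer: 16 16 64  8
 8 64  4 32
 0  2  2  2
 0  0  0 32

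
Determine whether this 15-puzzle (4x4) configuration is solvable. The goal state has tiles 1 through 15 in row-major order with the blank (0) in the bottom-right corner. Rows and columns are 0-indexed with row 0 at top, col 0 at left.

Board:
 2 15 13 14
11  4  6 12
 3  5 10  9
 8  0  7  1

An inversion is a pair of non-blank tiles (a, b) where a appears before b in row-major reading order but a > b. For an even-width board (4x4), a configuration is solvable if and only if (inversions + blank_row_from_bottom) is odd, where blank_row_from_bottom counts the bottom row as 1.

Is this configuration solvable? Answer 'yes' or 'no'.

Inversions: 69
Blank is in row 3 (0-indexed from top), which is row 1 counting from the bottom (bottom = 1).
69 + 1 = 70, which is even, so the puzzle is not solvable.

Answer: no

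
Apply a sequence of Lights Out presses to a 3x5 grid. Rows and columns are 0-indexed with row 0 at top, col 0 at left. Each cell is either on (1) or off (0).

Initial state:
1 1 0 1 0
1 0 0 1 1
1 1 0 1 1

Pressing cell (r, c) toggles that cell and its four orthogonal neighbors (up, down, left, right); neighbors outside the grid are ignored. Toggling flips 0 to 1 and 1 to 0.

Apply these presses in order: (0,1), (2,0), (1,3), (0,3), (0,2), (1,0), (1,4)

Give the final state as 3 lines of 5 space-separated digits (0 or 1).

After press 1 at (0,1):
0 0 1 1 0
1 1 0 1 1
1 1 0 1 1

After press 2 at (2,0):
0 0 1 1 0
0 1 0 1 1
0 0 0 1 1

After press 3 at (1,3):
0 0 1 0 0
0 1 1 0 0
0 0 0 0 1

After press 4 at (0,3):
0 0 0 1 1
0 1 1 1 0
0 0 0 0 1

After press 5 at (0,2):
0 1 1 0 1
0 1 0 1 0
0 0 0 0 1

After press 6 at (1,0):
1 1 1 0 1
1 0 0 1 0
1 0 0 0 1

After press 7 at (1,4):
1 1 1 0 0
1 0 0 0 1
1 0 0 0 0

Answer: 1 1 1 0 0
1 0 0 0 1
1 0 0 0 0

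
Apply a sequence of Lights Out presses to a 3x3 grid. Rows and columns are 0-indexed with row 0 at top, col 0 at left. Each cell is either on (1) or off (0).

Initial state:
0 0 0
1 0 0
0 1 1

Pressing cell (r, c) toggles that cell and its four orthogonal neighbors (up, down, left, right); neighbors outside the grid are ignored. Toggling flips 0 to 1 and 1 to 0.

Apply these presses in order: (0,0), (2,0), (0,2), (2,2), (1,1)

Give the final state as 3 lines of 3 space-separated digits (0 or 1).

After press 1 at (0,0):
1 1 0
0 0 0
0 1 1

After press 2 at (2,0):
1 1 0
1 0 0
1 0 1

After press 3 at (0,2):
1 0 1
1 0 1
1 0 1

After press 4 at (2,2):
1 0 1
1 0 0
1 1 0

After press 5 at (1,1):
1 1 1
0 1 1
1 0 0

Answer: 1 1 1
0 1 1
1 0 0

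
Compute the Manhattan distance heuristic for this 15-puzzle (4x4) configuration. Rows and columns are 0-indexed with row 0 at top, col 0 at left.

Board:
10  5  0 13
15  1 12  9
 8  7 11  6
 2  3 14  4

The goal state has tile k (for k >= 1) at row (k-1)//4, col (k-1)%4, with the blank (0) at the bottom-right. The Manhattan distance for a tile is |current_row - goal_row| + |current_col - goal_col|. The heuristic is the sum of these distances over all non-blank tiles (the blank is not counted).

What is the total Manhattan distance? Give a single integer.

Answer: 44

Derivation:
Tile 10: at (0,0), goal (2,1), distance |0-2|+|0-1| = 3
Tile 5: at (0,1), goal (1,0), distance |0-1|+|1-0| = 2
Tile 13: at (0,3), goal (3,0), distance |0-3|+|3-0| = 6
Tile 15: at (1,0), goal (3,2), distance |1-3|+|0-2| = 4
Tile 1: at (1,1), goal (0,0), distance |1-0|+|1-0| = 2
Tile 12: at (1,2), goal (2,3), distance |1-2|+|2-3| = 2
Tile 9: at (1,3), goal (2,0), distance |1-2|+|3-0| = 4
Tile 8: at (2,0), goal (1,3), distance |2-1|+|0-3| = 4
Tile 7: at (2,1), goal (1,2), distance |2-1|+|1-2| = 2
Tile 11: at (2,2), goal (2,2), distance |2-2|+|2-2| = 0
Tile 6: at (2,3), goal (1,1), distance |2-1|+|3-1| = 3
Tile 2: at (3,0), goal (0,1), distance |3-0|+|0-1| = 4
Tile 3: at (3,1), goal (0,2), distance |3-0|+|1-2| = 4
Tile 14: at (3,2), goal (3,1), distance |3-3|+|2-1| = 1
Tile 4: at (3,3), goal (0,3), distance |3-0|+|3-3| = 3
Sum: 3 + 2 + 6 + 4 + 2 + 2 + 4 + 4 + 2 + 0 + 3 + 4 + 4 + 1 + 3 = 44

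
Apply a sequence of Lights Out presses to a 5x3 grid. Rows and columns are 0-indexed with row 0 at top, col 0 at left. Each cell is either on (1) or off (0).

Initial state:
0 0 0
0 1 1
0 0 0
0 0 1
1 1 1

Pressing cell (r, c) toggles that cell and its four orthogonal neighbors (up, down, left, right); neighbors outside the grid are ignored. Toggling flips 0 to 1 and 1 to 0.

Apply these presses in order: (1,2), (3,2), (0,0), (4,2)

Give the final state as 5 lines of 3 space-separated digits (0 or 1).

Answer: 1 1 1
1 0 0
0 0 0
0 1 1
1 0 1

Derivation:
After press 1 at (1,2):
0 0 1
0 0 0
0 0 1
0 0 1
1 1 1

After press 2 at (3,2):
0 0 1
0 0 0
0 0 0
0 1 0
1 1 0

After press 3 at (0,0):
1 1 1
1 0 0
0 0 0
0 1 0
1 1 0

After press 4 at (4,2):
1 1 1
1 0 0
0 0 0
0 1 1
1 0 1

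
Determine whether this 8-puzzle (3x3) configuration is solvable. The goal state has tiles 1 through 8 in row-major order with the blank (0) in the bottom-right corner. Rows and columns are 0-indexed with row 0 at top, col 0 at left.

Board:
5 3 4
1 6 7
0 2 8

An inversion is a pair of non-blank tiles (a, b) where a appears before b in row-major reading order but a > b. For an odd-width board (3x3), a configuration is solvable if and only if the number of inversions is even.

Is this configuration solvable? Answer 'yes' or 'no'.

Inversions (pairs i<j in row-major order where tile[i] > tile[j] > 0): 10
10 is even, so the puzzle is solvable.

Answer: yes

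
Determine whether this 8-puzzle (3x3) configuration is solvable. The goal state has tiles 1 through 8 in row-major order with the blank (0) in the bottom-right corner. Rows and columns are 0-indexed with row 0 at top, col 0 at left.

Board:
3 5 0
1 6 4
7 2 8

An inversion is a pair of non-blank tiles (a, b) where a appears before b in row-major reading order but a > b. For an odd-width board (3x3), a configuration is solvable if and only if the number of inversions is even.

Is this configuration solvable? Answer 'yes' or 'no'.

Answer: no

Derivation:
Inversions (pairs i<j in row-major order where tile[i] > tile[j] > 0): 9
9 is odd, so the puzzle is not solvable.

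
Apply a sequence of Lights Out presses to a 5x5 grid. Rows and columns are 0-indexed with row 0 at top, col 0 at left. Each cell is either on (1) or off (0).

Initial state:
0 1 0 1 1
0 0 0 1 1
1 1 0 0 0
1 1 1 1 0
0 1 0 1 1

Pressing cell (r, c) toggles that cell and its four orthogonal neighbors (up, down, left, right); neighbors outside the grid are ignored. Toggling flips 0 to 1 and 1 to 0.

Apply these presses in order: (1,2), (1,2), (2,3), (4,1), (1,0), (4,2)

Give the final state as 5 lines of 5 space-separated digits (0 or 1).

Answer: 1 1 0 1 1
1 1 0 0 1
0 1 1 1 1
1 0 0 0 0
1 1 0 0 1

Derivation:
After press 1 at (1,2):
0 1 1 1 1
0 1 1 0 1
1 1 1 0 0
1 1 1 1 0
0 1 0 1 1

After press 2 at (1,2):
0 1 0 1 1
0 0 0 1 1
1 1 0 0 0
1 1 1 1 0
0 1 0 1 1

After press 3 at (2,3):
0 1 0 1 1
0 0 0 0 1
1 1 1 1 1
1 1 1 0 0
0 1 0 1 1

After press 4 at (4,1):
0 1 0 1 1
0 0 0 0 1
1 1 1 1 1
1 0 1 0 0
1 0 1 1 1

After press 5 at (1,0):
1 1 0 1 1
1 1 0 0 1
0 1 1 1 1
1 0 1 0 0
1 0 1 1 1

After press 6 at (4,2):
1 1 0 1 1
1 1 0 0 1
0 1 1 1 1
1 0 0 0 0
1 1 0 0 1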